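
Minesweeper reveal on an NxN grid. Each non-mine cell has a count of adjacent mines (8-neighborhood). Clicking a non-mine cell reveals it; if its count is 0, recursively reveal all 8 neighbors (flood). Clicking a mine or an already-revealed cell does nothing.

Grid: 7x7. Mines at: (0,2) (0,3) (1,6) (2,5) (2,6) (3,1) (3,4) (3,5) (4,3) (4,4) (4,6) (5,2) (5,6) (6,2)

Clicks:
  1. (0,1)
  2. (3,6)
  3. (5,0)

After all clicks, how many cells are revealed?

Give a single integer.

Click 1 (0,1) count=1: revealed 1 new [(0,1)] -> total=1
Click 2 (3,6) count=4: revealed 1 new [(3,6)] -> total=2
Click 3 (5,0) count=0: revealed 6 new [(4,0) (4,1) (5,0) (5,1) (6,0) (6,1)] -> total=8

Answer: 8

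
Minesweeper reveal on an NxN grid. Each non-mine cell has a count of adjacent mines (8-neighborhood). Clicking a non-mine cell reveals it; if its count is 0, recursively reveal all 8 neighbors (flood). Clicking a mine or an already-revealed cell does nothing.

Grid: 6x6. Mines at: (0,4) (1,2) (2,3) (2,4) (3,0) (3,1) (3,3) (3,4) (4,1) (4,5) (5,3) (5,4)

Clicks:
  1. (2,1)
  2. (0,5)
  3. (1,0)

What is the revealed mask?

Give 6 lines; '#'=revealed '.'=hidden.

Click 1 (2,1) count=3: revealed 1 new [(2,1)] -> total=1
Click 2 (0,5) count=1: revealed 1 new [(0,5)] -> total=2
Click 3 (1,0) count=0: revealed 5 new [(0,0) (0,1) (1,0) (1,1) (2,0)] -> total=7

Answer: ##...#
##....
##....
......
......
......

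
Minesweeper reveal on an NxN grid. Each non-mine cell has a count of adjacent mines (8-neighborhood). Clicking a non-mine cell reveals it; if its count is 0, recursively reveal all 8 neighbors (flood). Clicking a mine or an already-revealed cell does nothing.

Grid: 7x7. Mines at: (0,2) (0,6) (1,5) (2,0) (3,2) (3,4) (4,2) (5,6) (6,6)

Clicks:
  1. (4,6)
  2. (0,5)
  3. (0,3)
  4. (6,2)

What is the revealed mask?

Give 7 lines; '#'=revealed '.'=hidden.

Answer: ...#.#.
.......
.......
##.....
##.####
######.
######.

Derivation:
Click 1 (4,6) count=1: revealed 1 new [(4,6)] -> total=1
Click 2 (0,5) count=2: revealed 1 new [(0,5)] -> total=2
Click 3 (0,3) count=1: revealed 1 new [(0,3)] -> total=3
Click 4 (6,2) count=0: revealed 19 new [(3,0) (3,1) (4,0) (4,1) (4,3) (4,4) (4,5) (5,0) (5,1) (5,2) (5,3) (5,4) (5,5) (6,0) (6,1) (6,2) (6,3) (6,4) (6,5)] -> total=22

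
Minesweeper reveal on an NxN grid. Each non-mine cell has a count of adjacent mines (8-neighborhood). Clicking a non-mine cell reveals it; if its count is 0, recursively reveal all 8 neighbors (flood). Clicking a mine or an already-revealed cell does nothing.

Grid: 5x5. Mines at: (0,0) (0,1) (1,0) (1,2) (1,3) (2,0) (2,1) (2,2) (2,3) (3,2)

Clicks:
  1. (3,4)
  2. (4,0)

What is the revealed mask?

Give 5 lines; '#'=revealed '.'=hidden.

Answer: .....
.....
.....
##..#
##...

Derivation:
Click 1 (3,4) count=1: revealed 1 new [(3,4)] -> total=1
Click 2 (4,0) count=0: revealed 4 new [(3,0) (3,1) (4,0) (4,1)] -> total=5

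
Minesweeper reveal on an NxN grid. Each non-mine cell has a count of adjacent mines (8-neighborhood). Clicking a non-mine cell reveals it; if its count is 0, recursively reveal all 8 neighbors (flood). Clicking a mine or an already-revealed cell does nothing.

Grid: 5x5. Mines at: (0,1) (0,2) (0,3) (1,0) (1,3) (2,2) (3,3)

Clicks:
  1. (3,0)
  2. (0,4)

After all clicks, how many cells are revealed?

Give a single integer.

Answer: 9

Derivation:
Click 1 (3,0) count=0: revealed 8 new [(2,0) (2,1) (3,0) (3,1) (3,2) (4,0) (4,1) (4,2)] -> total=8
Click 2 (0,4) count=2: revealed 1 new [(0,4)] -> total=9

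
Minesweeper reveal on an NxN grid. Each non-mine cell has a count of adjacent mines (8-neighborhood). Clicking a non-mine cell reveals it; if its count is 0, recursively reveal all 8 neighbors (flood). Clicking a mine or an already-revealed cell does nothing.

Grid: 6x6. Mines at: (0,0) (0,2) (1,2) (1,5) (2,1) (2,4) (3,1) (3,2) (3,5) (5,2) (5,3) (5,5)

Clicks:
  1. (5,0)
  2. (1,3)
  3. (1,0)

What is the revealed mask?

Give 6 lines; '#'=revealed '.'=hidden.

Answer: ......
#..#..
......
......
##....
##....

Derivation:
Click 1 (5,0) count=0: revealed 4 new [(4,0) (4,1) (5,0) (5,1)] -> total=4
Click 2 (1,3) count=3: revealed 1 new [(1,3)] -> total=5
Click 3 (1,0) count=2: revealed 1 new [(1,0)] -> total=6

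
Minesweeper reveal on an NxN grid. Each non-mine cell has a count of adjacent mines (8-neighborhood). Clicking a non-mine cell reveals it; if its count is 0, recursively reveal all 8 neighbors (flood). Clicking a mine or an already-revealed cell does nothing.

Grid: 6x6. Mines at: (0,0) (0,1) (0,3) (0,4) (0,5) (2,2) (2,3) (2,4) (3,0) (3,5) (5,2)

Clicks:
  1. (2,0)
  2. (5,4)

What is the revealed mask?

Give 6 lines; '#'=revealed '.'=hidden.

Answer: ......
......
#.....
......
...###
...###

Derivation:
Click 1 (2,0) count=1: revealed 1 new [(2,0)] -> total=1
Click 2 (5,4) count=0: revealed 6 new [(4,3) (4,4) (4,5) (5,3) (5,4) (5,5)] -> total=7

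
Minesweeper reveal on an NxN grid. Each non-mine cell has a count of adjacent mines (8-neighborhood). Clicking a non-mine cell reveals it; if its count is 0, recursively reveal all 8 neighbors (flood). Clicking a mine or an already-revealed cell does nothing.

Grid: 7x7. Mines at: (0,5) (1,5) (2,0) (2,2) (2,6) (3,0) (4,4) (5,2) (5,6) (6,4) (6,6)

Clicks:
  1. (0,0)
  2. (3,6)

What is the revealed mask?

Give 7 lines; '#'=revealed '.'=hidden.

Click 1 (0,0) count=0: revealed 10 new [(0,0) (0,1) (0,2) (0,3) (0,4) (1,0) (1,1) (1,2) (1,3) (1,4)] -> total=10
Click 2 (3,6) count=1: revealed 1 new [(3,6)] -> total=11

Answer: #####..
#####..
.......
......#
.......
.......
.......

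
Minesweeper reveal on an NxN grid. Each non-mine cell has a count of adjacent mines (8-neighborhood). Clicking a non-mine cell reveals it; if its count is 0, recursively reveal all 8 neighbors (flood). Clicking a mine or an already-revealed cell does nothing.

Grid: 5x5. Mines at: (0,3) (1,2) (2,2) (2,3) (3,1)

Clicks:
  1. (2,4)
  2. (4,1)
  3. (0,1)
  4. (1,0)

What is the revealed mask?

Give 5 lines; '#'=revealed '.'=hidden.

Answer: ##...
##...
##..#
.....
.#...

Derivation:
Click 1 (2,4) count=1: revealed 1 new [(2,4)] -> total=1
Click 2 (4,1) count=1: revealed 1 new [(4,1)] -> total=2
Click 3 (0,1) count=1: revealed 1 new [(0,1)] -> total=3
Click 4 (1,0) count=0: revealed 5 new [(0,0) (1,0) (1,1) (2,0) (2,1)] -> total=8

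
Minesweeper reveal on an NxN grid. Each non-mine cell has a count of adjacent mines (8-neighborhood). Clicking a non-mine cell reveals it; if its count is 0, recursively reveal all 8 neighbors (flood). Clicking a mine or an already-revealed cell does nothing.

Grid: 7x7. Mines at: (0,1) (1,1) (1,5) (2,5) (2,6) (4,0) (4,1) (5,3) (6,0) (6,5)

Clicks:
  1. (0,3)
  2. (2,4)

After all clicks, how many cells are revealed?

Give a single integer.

Answer: 15

Derivation:
Click 1 (0,3) count=0: revealed 15 new [(0,2) (0,3) (0,4) (1,2) (1,3) (1,4) (2,2) (2,3) (2,4) (3,2) (3,3) (3,4) (4,2) (4,3) (4,4)] -> total=15
Click 2 (2,4) count=2: revealed 0 new [(none)] -> total=15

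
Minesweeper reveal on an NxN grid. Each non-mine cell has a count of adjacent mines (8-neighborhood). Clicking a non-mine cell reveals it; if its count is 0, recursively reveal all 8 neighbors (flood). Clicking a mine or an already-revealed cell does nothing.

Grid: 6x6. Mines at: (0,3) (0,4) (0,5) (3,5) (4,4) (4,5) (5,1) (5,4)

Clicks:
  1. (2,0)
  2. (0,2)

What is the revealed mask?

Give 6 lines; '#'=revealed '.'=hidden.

Click 1 (2,0) count=0: revealed 22 new [(0,0) (0,1) (0,2) (1,0) (1,1) (1,2) (1,3) (1,4) (2,0) (2,1) (2,2) (2,3) (2,4) (3,0) (3,1) (3,2) (3,3) (3,4) (4,0) (4,1) (4,2) (4,3)] -> total=22
Click 2 (0,2) count=1: revealed 0 new [(none)] -> total=22

Answer: ###...
#####.
#####.
#####.
####..
......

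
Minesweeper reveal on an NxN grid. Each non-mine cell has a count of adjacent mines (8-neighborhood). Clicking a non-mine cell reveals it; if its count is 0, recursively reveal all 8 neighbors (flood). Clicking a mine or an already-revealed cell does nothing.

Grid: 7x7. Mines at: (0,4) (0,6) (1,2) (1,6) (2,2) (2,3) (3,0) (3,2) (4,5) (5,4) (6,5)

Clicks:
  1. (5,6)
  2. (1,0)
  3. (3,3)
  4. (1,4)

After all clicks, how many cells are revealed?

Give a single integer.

Answer: 9

Derivation:
Click 1 (5,6) count=2: revealed 1 new [(5,6)] -> total=1
Click 2 (1,0) count=0: revealed 6 new [(0,0) (0,1) (1,0) (1,1) (2,0) (2,1)] -> total=7
Click 3 (3,3) count=3: revealed 1 new [(3,3)] -> total=8
Click 4 (1,4) count=2: revealed 1 new [(1,4)] -> total=9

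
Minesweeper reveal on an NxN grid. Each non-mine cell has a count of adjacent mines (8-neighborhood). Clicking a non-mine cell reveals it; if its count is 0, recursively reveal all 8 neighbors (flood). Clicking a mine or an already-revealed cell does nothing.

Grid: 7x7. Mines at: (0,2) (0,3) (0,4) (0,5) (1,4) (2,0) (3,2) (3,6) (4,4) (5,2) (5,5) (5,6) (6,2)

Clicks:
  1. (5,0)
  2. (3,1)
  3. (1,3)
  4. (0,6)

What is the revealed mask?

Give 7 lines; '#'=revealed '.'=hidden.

Click 1 (5,0) count=0: revealed 8 new [(3,0) (3,1) (4,0) (4,1) (5,0) (5,1) (6,0) (6,1)] -> total=8
Click 2 (3,1) count=2: revealed 0 new [(none)] -> total=8
Click 3 (1,3) count=4: revealed 1 new [(1,3)] -> total=9
Click 4 (0,6) count=1: revealed 1 new [(0,6)] -> total=10

Answer: ......#
...#...
.......
##.....
##.....
##.....
##.....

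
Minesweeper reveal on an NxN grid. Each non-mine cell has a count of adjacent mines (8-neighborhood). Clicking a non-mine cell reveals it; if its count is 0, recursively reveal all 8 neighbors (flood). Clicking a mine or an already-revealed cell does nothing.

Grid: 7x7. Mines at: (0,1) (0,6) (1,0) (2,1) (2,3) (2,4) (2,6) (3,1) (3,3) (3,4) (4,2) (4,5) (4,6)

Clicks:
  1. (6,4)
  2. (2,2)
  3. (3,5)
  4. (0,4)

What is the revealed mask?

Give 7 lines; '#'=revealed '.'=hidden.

Answer: ..####.
..####.
..#....
.....#.
##.....
#######
#######

Derivation:
Click 1 (6,4) count=0: revealed 16 new [(4,0) (4,1) (5,0) (5,1) (5,2) (5,3) (5,4) (5,5) (5,6) (6,0) (6,1) (6,2) (6,3) (6,4) (6,5) (6,6)] -> total=16
Click 2 (2,2) count=4: revealed 1 new [(2,2)] -> total=17
Click 3 (3,5) count=5: revealed 1 new [(3,5)] -> total=18
Click 4 (0,4) count=0: revealed 8 new [(0,2) (0,3) (0,4) (0,5) (1,2) (1,3) (1,4) (1,5)] -> total=26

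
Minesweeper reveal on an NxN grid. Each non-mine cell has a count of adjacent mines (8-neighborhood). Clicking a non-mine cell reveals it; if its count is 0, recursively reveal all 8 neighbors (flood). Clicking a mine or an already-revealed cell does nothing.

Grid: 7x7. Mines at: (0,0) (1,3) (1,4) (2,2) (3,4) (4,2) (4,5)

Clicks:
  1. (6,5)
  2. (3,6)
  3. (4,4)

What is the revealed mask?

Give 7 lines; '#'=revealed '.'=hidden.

Click 1 (6,5) count=0: revealed 22 new [(1,0) (1,1) (2,0) (2,1) (3,0) (3,1) (4,0) (4,1) (5,0) (5,1) (5,2) (5,3) (5,4) (5,5) (5,6) (6,0) (6,1) (6,2) (6,3) (6,4) (6,5) (6,6)] -> total=22
Click 2 (3,6) count=1: revealed 1 new [(3,6)] -> total=23
Click 3 (4,4) count=2: revealed 1 new [(4,4)] -> total=24

Answer: .......
##.....
##.....
##....#
##..#..
#######
#######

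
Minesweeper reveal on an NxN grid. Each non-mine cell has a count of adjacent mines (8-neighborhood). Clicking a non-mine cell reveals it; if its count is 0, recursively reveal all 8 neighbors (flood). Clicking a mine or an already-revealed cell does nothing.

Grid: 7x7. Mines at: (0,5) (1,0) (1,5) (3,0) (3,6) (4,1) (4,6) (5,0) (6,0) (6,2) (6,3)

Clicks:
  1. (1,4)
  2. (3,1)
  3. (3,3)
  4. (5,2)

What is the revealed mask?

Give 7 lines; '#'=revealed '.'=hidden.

Answer: .####..
.####..
.#####.
.#####.
..####.
..####.
.......

Derivation:
Click 1 (1,4) count=2: revealed 1 new [(1,4)] -> total=1
Click 2 (3,1) count=2: revealed 1 new [(3,1)] -> total=2
Click 3 (3,3) count=0: revealed 24 new [(0,1) (0,2) (0,3) (0,4) (1,1) (1,2) (1,3) (2,1) (2,2) (2,3) (2,4) (2,5) (3,2) (3,3) (3,4) (3,5) (4,2) (4,3) (4,4) (4,5) (5,2) (5,3) (5,4) (5,5)] -> total=26
Click 4 (5,2) count=3: revealed 0 new [(none)] -> total=26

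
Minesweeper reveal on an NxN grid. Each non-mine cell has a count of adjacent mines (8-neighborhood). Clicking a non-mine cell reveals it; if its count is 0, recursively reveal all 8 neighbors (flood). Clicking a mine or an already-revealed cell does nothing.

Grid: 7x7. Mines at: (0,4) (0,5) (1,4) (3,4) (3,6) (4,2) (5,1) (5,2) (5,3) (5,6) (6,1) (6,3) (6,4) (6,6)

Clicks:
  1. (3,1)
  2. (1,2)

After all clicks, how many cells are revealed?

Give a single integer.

Click 1 (3,1) count=1: revealed 1 new [(3,1)] -> total=1
Click 2 (1,2) count=0: revealed 17 new [(0,0) (0,1) (0,2) (0,3) (1,0) (1,1) (1,2) (1,3) (2,0) (2,1) (2,2) (2,3) (3,0) (3,2) (3,3) (4,0) (4,1)] -> total=18

Answer: 18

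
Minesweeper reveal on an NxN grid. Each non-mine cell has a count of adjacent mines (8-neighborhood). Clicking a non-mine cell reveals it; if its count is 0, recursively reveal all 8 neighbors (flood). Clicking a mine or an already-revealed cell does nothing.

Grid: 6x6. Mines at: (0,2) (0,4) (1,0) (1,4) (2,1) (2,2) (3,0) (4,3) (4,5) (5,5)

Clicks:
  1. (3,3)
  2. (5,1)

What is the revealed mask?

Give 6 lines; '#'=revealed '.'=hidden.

Click 1 (3,3) count=2: revealed 1 new [(3,3)] -> total=1
Click 2 (5,1) count=0: revealed 6 new [(4,0) (4,1) (4,2) (5,0) (5,1) (5,2)] -> total=7

Answer: ......
......
......
...#..
###...
###...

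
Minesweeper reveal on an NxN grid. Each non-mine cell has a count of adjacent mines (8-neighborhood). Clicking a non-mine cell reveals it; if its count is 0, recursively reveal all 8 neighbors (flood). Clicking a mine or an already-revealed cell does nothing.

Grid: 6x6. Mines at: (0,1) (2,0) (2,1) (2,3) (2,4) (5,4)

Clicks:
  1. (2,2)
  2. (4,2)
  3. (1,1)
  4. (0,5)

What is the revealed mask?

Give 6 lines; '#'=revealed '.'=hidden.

Click 1 (2,2) count=2: revealed 1 new [(2,2)] -> total=1
Click 2 (4,2) count=0: revealed 12 new [(3,0) (3,1) (3,2) (3,3) (4,0) (4,1) (4,2) (4,3) (5,0) (5,1) (5,2) (5,3)] -> total=13
Click 3 (1,1) count=3: revealed 1 new [(1,1)] -> total=14
Click 4 (0,5) count=0: revealed 8 new [(0,2) (0,3) (0,4) (0,5) (1,2) (1,3) (1,4) (1,5)] -> total=22

Answer: ..####
.#####
..#...
####..
####..
####..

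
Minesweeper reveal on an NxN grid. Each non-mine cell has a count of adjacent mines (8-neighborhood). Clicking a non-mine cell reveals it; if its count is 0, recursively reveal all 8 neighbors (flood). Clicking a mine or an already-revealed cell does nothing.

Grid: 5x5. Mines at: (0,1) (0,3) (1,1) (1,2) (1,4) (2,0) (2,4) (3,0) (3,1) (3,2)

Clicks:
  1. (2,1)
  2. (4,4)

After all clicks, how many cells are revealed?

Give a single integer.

Click 1 (2,1) count=6: revealed 1 new [(2,1)] -> total=1
Click 2 (4,4) count=0: revealed 4 new [(3,3) (3,4) (4,3) (4,4)] -> total=5

Answer: 5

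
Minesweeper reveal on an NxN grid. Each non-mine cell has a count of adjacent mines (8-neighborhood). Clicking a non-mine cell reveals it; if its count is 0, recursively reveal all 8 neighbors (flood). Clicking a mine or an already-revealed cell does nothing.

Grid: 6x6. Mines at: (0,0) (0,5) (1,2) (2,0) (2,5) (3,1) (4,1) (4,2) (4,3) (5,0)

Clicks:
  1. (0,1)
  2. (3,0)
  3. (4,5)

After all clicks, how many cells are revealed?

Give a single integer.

Click 1 (0,1) count=2: revealed 1 new [(0,1)] -> total=1
Click 2 (3,0) count=3: revealed 1 new [(3,0)] -> total=2
Click 3 (4,5) count=0: revealed 6 new [(3,4) (3,5) (4,4) (4,5) (5,4) (5,5)] -> total=8

Answer: 8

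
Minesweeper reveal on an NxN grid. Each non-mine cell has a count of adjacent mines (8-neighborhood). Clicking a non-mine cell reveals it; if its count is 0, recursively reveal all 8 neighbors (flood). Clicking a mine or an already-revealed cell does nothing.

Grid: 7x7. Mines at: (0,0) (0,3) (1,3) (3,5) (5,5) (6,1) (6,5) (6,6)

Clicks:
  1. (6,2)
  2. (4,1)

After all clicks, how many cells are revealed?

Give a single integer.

Click 1 (6,2) count=1: revealed 1 new [(6,2)] -> total=1
Click 2 (4,1) count=0: revealed 25 new [(1,0) (1,1) (1,2) (2,0) (2,1) (2,2) (2,3) (2,4) (3,0) (3,1) (3,2) (3,3) (3,4) (4,0) (4,1) (4,2) (4,3) (4,4) (5,0) (5,1) (5,2) (5,3) (5,4) (6,3) (6,4)] -> total=26

Answer: 26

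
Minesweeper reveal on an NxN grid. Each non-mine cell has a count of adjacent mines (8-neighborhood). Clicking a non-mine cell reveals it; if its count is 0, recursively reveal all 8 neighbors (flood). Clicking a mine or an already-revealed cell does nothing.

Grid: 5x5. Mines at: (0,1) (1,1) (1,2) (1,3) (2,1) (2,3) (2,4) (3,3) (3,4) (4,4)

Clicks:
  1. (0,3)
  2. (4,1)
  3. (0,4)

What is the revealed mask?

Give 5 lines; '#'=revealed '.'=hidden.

Click 1 (0,3) count=2: revealed 1 new [(0,3)] -> total=1
Click 2 (4,1) count=0: revealed 6 new [(3,0) (3,1) (3,2) (4,0) (4,1) (4,2)] -> total=7
Click 3 (0,4) count=1: revealed 1 new [(0,4)] -> total=8

Answer: ...##
.....
.....
###..
###..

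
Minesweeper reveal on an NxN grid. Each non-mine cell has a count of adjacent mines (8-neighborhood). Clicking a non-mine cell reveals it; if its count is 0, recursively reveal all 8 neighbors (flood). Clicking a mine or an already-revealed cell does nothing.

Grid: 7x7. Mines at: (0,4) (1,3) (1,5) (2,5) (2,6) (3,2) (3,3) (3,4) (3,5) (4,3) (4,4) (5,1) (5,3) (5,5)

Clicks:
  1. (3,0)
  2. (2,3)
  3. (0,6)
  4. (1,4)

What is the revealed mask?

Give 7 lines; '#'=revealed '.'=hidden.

Answer: ###...#
###.#..
####...
##.....
##.....
.......
.......

Derivation:
Click 1 (3,0) count=0: revealed 13 new [(0,0) (0,1) (0,2) (1,0) (1,1) (1,2) (2,0) (2,1) (2,2) (3,0) (3,1) (4,0) (4,1)] -> total=13
Click 2 (2,3) count=4: revealed 1 new [(2,3)] -> total=14
Click 3 (0,6) count=1: revealed 1 new [(0,6)] -> total=15
Click 4 (1,4) count=4: revealed 1 new [(1,4)] -> total=16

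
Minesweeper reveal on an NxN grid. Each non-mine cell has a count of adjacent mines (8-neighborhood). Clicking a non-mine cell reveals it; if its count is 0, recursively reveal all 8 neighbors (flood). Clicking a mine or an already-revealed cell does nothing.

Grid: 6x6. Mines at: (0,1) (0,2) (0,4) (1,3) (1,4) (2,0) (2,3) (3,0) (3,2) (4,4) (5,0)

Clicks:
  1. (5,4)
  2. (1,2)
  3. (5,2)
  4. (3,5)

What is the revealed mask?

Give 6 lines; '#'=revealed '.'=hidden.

Click 1 (5,4) count=1: revealed 1 new [(5,4)] -> total=1
Click 2 (1,2) count=4: revealed 1 new [(1,2)] -> total=2
Click 3 (5,2) count=0: revealed 6 new [(4,1) (4,2) (4,3) (5,1) (5,2) (5,3)] -> total=8
Click 4 (3,5) count=1: revealed 1 new [(3,5)] -> total=9

Answer: ......
..#...
......
.....#
.###..
.####.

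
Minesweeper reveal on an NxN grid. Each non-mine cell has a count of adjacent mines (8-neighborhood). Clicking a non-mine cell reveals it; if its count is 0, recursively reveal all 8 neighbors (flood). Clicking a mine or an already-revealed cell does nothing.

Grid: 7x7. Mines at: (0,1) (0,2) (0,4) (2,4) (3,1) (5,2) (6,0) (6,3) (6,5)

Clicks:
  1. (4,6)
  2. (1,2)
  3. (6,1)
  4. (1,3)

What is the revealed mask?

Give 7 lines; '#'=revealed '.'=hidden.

Answer: .....##
..##.##
.....##
...####
...####
...####
.#.....

Derivation:
Click 1 (4,6) count=0: revealed 18 new [(0,5) (0,6) (1,5) (1,6) (2,5) (2,6) (3,3) (3,4) (3,5) (3,6) (4,3) (4,4) (4,5) (4,6) (5,3) (5,4) (5,5) (5,6)] -> total=18
Click 2 (1,2) count=2: revealed 1 new [(1,2)] -> total=19
Click 3 (6,1) count=2: revealed 1 new [(6,1)] -> total=20
Click 4 (1,3) count=3: revealed 1 new [(1,3)] -> total=21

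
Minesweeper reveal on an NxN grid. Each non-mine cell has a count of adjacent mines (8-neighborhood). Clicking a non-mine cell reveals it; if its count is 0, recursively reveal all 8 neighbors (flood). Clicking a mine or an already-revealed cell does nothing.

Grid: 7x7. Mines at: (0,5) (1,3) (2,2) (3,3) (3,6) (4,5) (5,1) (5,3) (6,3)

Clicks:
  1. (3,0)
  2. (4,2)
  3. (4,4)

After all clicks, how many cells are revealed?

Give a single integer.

Click 1 (3,0) count=0: revealed 12 new [(0,0) (0,1) (0,2) (1,0) (1,1) (1,2) (2,0) (2,1) (3,0) (3,1) (4,0) (4,1)] -> total=12
Click 2 (4,2) count=3: revealed 1 new [(4,2)] -> total=13
Click 3 (4,4) count=3: revealed 1 new [(4,4)] -> total=14

Answer: 14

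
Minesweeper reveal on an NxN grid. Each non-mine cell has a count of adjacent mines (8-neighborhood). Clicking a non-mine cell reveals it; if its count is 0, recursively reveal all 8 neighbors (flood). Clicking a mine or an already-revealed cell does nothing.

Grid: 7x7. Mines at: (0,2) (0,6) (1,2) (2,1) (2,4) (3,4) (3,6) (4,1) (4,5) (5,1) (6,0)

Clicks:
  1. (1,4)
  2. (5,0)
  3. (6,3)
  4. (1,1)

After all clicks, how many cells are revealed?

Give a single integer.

Answer: 16

Derivation:
Click 1 (1,4) count=1: revealed 1 new [(1,4)] -> total=1
Click 2 (5,0) count=3: revealed 1 new [(5,0)] -> total=2
Click 3 (6,3) count=0: revealed 13 new [(4,2) (4,3) (4,4) (5,2) (5,3) (5,4) (5,5) (5,6) (6,2) (6,3) (6,4) (6,5) (6,6)] -> total=15
Click 4 (1,1) count=3: revealed 1 new [(1,1)] -> total=16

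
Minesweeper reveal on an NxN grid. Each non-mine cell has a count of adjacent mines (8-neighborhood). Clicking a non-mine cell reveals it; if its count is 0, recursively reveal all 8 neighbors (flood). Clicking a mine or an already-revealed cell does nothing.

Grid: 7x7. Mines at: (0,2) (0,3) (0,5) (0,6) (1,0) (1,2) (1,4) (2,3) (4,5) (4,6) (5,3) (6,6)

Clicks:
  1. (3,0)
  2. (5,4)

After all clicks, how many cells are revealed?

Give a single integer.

Answer: 16

Derivation:
Click 1 (3,0) count=0: revealed 15 new [(2,0) (2,1) (2,2) (3,0) (3,1) (3,2) (4,0) (4,1) (4,2) (5,0) (5,1) (5,2) (6,0) (6,1) (6,2)] -> total=15
Click 2 (5,4) count=2: revealed 1 new [(5,4)] -> total=16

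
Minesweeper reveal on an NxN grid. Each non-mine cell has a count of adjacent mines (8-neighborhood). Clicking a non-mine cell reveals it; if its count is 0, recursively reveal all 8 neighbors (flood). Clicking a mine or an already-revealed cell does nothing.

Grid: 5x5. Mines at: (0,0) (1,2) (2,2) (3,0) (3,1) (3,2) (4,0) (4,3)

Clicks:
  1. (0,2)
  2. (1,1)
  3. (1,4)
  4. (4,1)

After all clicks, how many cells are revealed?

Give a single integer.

Click 1 (0,2) count=1: revealed 1 new [(0,2)] -> total=1
Click 2 (1,1) count=3: revealed 1 new [(1,1)] -> total=2
Click 3 (1,4) count=0: revealed 8 new [(0,3) (0,4) (1,3) (1,4) (2,3) (2,4) (3,3) (3,4)] -> total=10
Click 4 (4,1) count=4: revealed 1 new [(4,1)] -> total=11

Answer: 11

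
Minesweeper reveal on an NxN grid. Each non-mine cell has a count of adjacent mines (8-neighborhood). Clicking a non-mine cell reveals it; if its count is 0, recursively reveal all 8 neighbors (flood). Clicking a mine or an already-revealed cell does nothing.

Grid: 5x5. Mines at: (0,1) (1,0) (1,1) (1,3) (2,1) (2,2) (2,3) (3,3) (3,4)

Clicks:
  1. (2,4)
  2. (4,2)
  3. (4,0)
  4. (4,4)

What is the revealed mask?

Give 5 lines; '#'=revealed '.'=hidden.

Answer: .....
.....
....#
###..
###.#

Derivation:
Click 1 (2,4) count=4: revealed 1 new [(2,4)] -> total=1
Click 2 (4,2) count=1: revealed 1 new [(4,2)] -> total=2
Click 3 (4,0) count=0: revealed 5 new [(3,0) (3,1) (3,2) (4,0) (4,1)] -> total=7
Click 4 (4,4) count=2: revealed 1 new [(4,4)] -> total=8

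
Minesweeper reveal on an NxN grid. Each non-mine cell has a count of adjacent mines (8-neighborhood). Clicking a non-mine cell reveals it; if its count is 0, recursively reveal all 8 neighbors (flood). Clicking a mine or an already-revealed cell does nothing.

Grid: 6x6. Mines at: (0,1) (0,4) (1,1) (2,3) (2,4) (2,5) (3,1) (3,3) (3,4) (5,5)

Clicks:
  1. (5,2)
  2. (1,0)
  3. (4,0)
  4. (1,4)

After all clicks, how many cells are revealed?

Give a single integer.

Click 1 (5,2) count=0: revealed 10 new [(4,0) (4,1) (4,2) (4,3) (4,4) (5,0) (5,1) (5,2) (5,3) (5,4)] -> total=10
Click 2 (1,0) count=2: revealed 1 new [(1,0)] -> total=11
Click 3 (4,0) count=1: revealed 0 new [(none)] -> total=11
Click 4 (1,4) count=4: revealed 1 new [(1,4)] -> total=12

Answer: 12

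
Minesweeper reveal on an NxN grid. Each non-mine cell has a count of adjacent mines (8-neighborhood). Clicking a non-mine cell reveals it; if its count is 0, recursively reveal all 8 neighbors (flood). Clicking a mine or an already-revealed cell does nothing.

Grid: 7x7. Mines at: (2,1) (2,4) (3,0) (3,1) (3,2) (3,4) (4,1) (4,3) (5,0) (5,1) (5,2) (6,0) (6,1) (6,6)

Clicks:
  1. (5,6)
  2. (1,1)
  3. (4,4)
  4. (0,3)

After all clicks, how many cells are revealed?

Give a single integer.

Click 1 (5,6) count=1: revealed 1 new [(5,6)] -> total=1
Click 2 (1,1) count=1: revealed 1 new [(1,1)] -> total=2
Click 3 (4,4) count=2: revealed 1 new [(4,4)] -> total=3
Click 4 (0,3) count=0: revealed 20 new [(0,0) (0,1) (0,2) (0,3) (0,4) (0,5) (0,6) (1,0) (1,2) (1,3) (1,4) (1,5) (1,6) (2,5) (2,6) (3,5) (3,6) (4,5) (4,6) (5,5)] -> total=23

Answer: 23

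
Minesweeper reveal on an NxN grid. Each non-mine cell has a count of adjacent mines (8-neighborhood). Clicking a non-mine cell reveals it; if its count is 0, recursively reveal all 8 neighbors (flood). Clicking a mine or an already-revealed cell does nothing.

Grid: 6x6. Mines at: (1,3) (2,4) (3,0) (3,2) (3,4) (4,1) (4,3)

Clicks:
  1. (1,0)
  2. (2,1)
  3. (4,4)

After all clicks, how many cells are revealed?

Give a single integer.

Click 1 (1,0) count=0: revealed 9 new [(0,0) (0,1) (0,2) (1,0) (1,1) (1,2) (2,0) (2,1) (2,2)] -> total=9
Click 2 (2,1) count=2: revealed 0 new [(none)] -> total=9
Click 3 (4,4) count=2: revealed 1 new [(4,4)] -> total=10

Answer: 10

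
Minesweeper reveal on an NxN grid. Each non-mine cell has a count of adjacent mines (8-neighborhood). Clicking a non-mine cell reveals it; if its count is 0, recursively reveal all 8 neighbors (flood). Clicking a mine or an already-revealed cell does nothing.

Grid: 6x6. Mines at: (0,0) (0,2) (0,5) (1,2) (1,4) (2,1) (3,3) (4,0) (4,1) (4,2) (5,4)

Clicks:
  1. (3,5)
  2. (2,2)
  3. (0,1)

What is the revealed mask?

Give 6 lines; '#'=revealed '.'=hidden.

Click 1 (3,5) count=0: revealed 6 new [(2,4) (2,5) (3,4) (3,5) (4,4) (4,5)] -> total=6
Click 2 (2,2) count=3: revealed 1 new [(2,2)] -> total=7
Click 3 (0,1) count=3: revealed 1 new [(0,1)] -> total=8

Answer: .#....
......
..#.##
....##
....##
......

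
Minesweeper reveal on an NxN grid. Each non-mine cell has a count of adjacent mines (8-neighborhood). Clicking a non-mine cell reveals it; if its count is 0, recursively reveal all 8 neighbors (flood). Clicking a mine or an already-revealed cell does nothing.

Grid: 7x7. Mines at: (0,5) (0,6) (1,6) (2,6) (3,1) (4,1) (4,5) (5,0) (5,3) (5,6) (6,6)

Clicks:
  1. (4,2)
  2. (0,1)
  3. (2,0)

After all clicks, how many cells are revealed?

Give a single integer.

Answer: 24

Derivation:
Click 1 (4,2) count=3: revealed 1 new [(4,2)] -> total=1
Click 2 (0,1) count=0: revealed 23 new [(0,0) (0,1) (0,2) (0,3) (0,4) (1,0) (1,1) (1,2) (1,3) (1,4) (1,5) (2,0) (2,1) (2,2) (2,3) (2,4) (2,5) (3,2) (3,3) (3,4) (3,5) (4,3) (4,4)] -> total=24
Click 3 (2,0) count=1: revealed 0 new [(none)] -> total=24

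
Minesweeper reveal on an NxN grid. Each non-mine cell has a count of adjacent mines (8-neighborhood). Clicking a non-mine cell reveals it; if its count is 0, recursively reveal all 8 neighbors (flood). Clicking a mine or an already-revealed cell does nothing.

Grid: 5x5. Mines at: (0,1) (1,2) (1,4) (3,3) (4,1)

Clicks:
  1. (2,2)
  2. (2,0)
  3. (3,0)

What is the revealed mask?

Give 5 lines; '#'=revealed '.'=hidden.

Answer: .....
##...
###..
##...
.....

Derivation:
Click 1 (2,2) count=2: revealed 1 new [(2,2)] -> total=1
Click 2 (2,0) count=0: revealed 6 new [(1,0) (1,1) (2,0) (2,1) (3,0) (3,1)] -> total=7
Click 3 (3,0) count=1: revealed 0 new [(none)] -> total=7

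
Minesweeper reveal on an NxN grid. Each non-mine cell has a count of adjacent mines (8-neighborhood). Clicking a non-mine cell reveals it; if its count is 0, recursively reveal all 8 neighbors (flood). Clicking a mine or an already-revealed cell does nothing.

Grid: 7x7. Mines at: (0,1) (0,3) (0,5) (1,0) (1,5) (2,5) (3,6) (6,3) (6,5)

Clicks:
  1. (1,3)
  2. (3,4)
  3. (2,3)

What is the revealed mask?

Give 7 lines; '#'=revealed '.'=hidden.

Answer: .......
.####..
#####..
######.
######.
######.
###....

Derivation:
Click 1 (1,3) count=1: revealed 1 new [(1,3)] -> total=1
Click 2 (3,4) count=1: revealed 1 new [(3,4)] -> total=2
Click 3 (2,3) count=0: revealed 28 new [(1,1) (1,2) (1,4) (2,0) (2,1) (2,2) (2,3) (2,4) (3,0) (3,1) (3,2) (3,3) (3,5) (4,0) (4,1) (4,2) (4,3) (4,4) (4,5) (5,0) (5,1) (5,2) (5,3) (5,4) (5,5) (6,0) (6,1) (6,2)] -> total=30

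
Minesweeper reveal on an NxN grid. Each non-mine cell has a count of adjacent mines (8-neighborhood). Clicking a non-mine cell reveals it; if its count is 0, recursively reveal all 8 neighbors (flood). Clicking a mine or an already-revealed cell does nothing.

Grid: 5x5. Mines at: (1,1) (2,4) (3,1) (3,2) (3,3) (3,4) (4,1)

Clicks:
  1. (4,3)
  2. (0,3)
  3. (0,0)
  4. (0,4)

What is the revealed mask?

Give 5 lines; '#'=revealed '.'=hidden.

Answer: #.###
..###
.....
.....
...#.

Derivation:
Click 1 (4,3) count=3: revealed 1 new [(4,3)] -> total=1
Click 2 (0,3) count=0: revealed 6 new [(0,2) (0,3) (0,4) (1,2) (1,3) (1,4)] -> total=7
Click 3 (0,0) count=1: revealed 1 new [(0,0)] -> total=8
Click 4 (0,4) count=0: revealed 0 new [(none)] -> total=8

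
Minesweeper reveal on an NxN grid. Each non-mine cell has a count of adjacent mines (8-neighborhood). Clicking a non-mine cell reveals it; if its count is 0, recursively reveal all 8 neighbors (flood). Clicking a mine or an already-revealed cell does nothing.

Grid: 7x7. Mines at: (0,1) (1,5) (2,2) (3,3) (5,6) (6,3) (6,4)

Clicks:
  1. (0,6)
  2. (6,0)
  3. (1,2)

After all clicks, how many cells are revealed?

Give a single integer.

Answer: 18

Derivation:
Click 1 (0,6) count=1: revealed 1 new [(0,6)] -> total=1
Click 2 (6,0) count=0: revealed 16 new [(1,0) (1,1) (2,0) (2,1) (3,0) (3,1) (3,2) (4,0) (4,1) (4,2) (5,0) (5,1) (5,2) (6,0) (6,1) (6,2)] -> total=17
Click 3 (1,2) count=2: revealed 1 new [(1,2)] -> total=18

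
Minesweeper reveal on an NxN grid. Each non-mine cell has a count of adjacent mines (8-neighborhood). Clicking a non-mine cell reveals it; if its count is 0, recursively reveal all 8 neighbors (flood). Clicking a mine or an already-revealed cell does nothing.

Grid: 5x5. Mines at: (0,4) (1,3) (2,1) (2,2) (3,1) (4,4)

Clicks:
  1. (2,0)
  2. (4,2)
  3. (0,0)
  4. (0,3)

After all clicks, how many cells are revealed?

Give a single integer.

Answer: 9

Derivation:
Click 1 (2,0) count=2: revealed 1 new [(2,0)] -> total=1
Click 2 (4,2) count=1: revealed 1 new [(4,2)] -> total=2
Click 3 (0,0) count=0: revealed 6 new [(0,0) (0,1) (0,2) (1,0) (1,1) (1,2)] -> total=8
Click 4 (0,3) count=2: revealed 1 new [(0,3)] -> total=9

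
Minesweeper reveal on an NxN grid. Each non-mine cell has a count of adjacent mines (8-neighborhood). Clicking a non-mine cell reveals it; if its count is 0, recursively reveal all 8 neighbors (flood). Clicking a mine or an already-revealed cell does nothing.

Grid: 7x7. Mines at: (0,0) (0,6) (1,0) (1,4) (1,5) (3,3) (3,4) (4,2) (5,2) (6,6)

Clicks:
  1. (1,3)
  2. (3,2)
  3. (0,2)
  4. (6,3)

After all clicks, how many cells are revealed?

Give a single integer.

Click 1 (1,3) count=1: revealed 1 new [(1,3)] -> total=1
Click 2 (3,2) count=2: revealed 1 new [(3,2)] -> total=2
Click 3 (0,2) count=0: revealed 8 new [(0,1) (0,2) (0,3) (1,1) (1,2) (2,1) (2,2) (2,3)] -> total=10
Click 4 (6,3) count=1: revealed 1 new [(6,3)] -> total=11

Answer: 11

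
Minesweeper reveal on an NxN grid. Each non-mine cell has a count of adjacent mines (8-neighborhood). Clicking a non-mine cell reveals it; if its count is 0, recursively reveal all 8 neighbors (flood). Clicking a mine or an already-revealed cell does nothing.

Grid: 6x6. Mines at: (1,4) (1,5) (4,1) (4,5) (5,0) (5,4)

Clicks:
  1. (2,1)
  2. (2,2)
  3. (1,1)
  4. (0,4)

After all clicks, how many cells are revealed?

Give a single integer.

Answer: 22

Derivation:
Click 1 (2,1) count=0: revealed 21 new [(0,0) (0,1) (0,2) (0,3) (1,0) (1,1) (1,2) (1,3) (2,0) (2,1) (2,2) (2,3) (2,4) (3,0) (3,1) (3,2) (3,3) (3,4) (4,2) (4,3) (4,4)] -> total=21
Click 2 (2,2) count=0: revealed 0 new [(none)] -> total=21
Click 3 (1,1) count=0: revealed 0 new [(none)] -> total=21
Click 4 (0,4) count=2: revealed 1 new [(0,4)] -> total=22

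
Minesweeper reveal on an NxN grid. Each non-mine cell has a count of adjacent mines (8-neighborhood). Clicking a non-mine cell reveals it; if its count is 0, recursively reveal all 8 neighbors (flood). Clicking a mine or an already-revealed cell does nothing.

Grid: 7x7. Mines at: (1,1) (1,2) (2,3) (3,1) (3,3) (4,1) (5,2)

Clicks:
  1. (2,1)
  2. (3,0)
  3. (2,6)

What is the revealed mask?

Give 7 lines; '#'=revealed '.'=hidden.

Answer: ...####
...####
.#..###
#...###
...####
...####
...####

Derivation:
Click 1 (2,1) count=3: revealed 1 new [(2,1)] -> total=1
Click 2 (3,0) count=2: revealed 1 new [(3,0)] -> total=2
Click 3 (2,6) count=0: revealed 26 new [(0,3) (0,4) (0,5) (0,6) (1,3) (1,4) (1,5) (1,6) (2,4) (2,5) (2,6) (3,4) (3,5) (3,6) (4,3) (4,4) (4,5) (4,6) (5,3) (5,4) (5,5) (5,6) (6,3) (6,4) (6,5) (6,6)] -> total=28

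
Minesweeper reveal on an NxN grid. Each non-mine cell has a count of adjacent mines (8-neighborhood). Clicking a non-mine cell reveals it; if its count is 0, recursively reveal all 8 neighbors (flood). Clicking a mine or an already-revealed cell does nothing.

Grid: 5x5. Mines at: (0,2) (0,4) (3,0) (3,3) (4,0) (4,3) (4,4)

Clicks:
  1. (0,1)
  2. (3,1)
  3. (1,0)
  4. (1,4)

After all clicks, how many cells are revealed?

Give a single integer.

Click 1 (0,1) count=1: revealed 1 new [(0,1)] -> total=1
Click 2 (3,1) count=2: revealed 1 new [(3,1)] -> total=2
Click 3 (1,0) count=0: revealed 5 new [(0,0) (1,0) (1,1) (2,0) (2,1)] -> total=7
Click 4 (1,4) count=1: revealed 1 new [(1,4)] -> total=8

Answer: 8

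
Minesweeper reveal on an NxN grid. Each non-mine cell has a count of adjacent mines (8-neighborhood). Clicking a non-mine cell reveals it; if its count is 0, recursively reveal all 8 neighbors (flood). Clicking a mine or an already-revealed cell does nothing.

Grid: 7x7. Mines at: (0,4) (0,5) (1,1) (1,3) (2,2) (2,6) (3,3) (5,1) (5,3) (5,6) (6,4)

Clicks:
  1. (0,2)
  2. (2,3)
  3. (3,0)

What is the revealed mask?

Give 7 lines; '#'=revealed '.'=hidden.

Answer: ..#....
.......
##.#...
##.....
##.....
.......
.......

Derivation:
Click 1 (0,2) count=2: revealed 1 new [(0,2)] -> total=1
Click 2 (2,3) count=3: revealed 1 new [(2,3)] -> total=2
Click 3 (3,0) count=0: revealed 6 new [(2,0) (2,1) (3,0) (3,1) (4,0) (4,1)] -> total=8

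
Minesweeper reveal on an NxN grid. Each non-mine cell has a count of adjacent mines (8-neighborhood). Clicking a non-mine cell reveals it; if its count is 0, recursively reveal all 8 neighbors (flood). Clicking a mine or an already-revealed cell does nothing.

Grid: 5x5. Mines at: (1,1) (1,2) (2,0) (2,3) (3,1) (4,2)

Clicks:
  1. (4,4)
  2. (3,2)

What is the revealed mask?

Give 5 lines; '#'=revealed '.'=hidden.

Click 1 (4,4) count=0: revealed 4 new [(3,3) (3,4) (4,3) (4,4)] -> total=4
Click 2 (3,2) count=3: revealed 1 new [(3,2)] -> total=5

Answer: .....
.....
.....
..###
...##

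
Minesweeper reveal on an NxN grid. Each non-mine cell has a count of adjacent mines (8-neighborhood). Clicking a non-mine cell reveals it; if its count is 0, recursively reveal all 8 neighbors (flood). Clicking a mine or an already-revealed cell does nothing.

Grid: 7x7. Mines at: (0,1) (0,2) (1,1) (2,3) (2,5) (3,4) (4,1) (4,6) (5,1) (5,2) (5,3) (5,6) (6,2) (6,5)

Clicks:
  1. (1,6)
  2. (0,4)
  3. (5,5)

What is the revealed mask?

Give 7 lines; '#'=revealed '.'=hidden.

Click 1 (1,6) count=1: revealed 1 new [(1,6)] -> total=1
Click 2 (0,4) count=0: revealed 7 new [(0,3) (0,4) (0,5) (0,6) (1,3) (1,4) (1,5)] -> total=8
Click 3 (5,5) count=3: revealed 1 new [(5,5)] -> total=9

Answer: ...####
...####
.......
.......
.......
.....#.
.......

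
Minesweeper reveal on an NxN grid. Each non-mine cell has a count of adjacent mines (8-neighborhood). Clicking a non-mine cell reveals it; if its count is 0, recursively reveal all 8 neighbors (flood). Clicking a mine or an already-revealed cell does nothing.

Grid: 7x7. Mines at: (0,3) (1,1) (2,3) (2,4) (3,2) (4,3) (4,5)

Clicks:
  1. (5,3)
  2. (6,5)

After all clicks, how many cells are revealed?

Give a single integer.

Click 1 (5,3) count=1: revealed 1 new [(5,3)] -> total=1
Click 2 (6,5) count=0: revealed 20 new [(2,0) (2,1) (3,0) (3,1) (4,0) (4,1) (4,2) (5,0) (5,1) (5,2) (5,4) (5,5) (5,6) (6,0) (6,1) (6,2) (6,3) (6,4) (6,5) (6,6)] -> total=21

Answer: 21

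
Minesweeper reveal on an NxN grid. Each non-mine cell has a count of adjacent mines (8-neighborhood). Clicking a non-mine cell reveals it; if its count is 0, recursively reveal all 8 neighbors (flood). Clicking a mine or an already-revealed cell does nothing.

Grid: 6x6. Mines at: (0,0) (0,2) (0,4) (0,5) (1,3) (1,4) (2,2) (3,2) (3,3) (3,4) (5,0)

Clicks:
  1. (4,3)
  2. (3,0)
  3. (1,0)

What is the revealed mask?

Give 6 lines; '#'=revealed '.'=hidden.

Click 1 (4,3) count=3: revealed 1 new [(4,3)] -> total=1
Click 2 (3,0) count=0: revealed 8 new [(1,0) (1,1) (2,0) (2,1) (3,0) (3,1) (4,0) (4,1)] -> total=9
Click 3 (1,0) count=1: revealed 0 new [(none)] -> total=9

Answer: ......
##....
##....
##....
##.#..
......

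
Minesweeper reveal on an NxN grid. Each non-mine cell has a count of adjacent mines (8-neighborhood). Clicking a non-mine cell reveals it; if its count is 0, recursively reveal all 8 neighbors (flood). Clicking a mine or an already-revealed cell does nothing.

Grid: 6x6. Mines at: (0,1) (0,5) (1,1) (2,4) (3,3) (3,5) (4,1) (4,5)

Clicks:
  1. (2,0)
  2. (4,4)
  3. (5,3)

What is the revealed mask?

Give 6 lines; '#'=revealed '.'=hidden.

Answer: ......
......
#.....
......
..###.
..###.

Derivation:
Click 1 (2,0) count=1: revealed 1 new [(2,0)] -> total=1
Click 2 (4,4) count=3: revealed 1 new [(4,4)] -> total=2
Click 3 (5,3) count=0: revealed 5 new [(4,2) (4,3) (5,2) (5,3) (5,4)] -> total=7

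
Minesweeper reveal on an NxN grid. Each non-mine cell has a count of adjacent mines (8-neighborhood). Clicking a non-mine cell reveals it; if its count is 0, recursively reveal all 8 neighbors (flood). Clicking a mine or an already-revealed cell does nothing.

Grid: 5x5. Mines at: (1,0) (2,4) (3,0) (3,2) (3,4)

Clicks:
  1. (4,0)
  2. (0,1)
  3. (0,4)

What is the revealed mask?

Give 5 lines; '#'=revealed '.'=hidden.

Answer: .####
.####
.###.
.....
#....

Derivation:
Click 1 (4,0) count=1: revealed 1 new [(4,0)] -> total=1
Click 2 (0,1) count=1: revealed 1 new [(0,1)] -> total=2
Click 3 (0,4) count=0: revealed 10 new [(0,2) (0,3) (0,4) (1,1) (1,2) (1,3) (1,4) (2,1) (2,2) (2,3)] -> total=12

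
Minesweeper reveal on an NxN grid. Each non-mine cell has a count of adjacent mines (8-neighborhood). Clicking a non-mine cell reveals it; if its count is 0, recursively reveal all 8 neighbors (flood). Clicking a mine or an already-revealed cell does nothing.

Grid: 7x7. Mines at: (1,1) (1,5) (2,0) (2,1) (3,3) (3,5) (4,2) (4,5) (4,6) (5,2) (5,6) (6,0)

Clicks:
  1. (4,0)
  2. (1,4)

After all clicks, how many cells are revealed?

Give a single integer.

Answer: 7

Derivation:
Click 1 (4,0) count=0: revealed 6 new [(3,0) (3,1) (4,0) (4,1) (5,0) (5,1)] -> total=6
Click 2 (1,4) count=1: revealed 1 new [(1,4)] -> total=7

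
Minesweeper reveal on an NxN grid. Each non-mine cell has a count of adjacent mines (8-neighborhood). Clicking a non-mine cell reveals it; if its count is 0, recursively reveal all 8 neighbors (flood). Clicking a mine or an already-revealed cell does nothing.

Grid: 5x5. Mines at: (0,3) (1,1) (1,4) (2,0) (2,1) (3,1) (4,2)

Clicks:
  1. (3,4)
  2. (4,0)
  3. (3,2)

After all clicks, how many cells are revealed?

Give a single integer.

Click 1 (3,4) count=0: revealed 6 new [(2,3) (2,4) (3,3) (3,4) (4,3) (4,4)] -> total=6
Click 2 (4,0) count=1: revealed 1 new [(4,0)] -> total=7
Click 3 (3,2) count=3: revealed 1 new [(3,2)] -> total=8

Answer: 8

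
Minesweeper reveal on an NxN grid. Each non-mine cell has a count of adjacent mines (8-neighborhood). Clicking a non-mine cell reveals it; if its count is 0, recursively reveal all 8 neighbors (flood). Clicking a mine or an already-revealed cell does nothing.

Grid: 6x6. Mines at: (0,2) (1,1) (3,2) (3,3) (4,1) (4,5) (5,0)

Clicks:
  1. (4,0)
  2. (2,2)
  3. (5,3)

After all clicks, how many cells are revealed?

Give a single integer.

Answer: 8

Derivation:
Click 1 (4,0) count=2: revealed 1 new [(4,0)] -> total=1
Click 2 (2,2) count=3: revealed 1 new [(2,2)] -> total=2
Click 3 (5,3) count=0: revealed 6 new [(4,2) (4,3) (4,4) (5,2) (5,3) (5,4)] -> total=8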